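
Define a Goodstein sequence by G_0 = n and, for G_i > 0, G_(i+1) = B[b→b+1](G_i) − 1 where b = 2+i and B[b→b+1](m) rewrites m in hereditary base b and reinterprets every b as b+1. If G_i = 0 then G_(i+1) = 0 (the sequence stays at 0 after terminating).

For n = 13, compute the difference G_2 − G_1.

[0] 13 ≡ 2^(2 + 1) + 2^2 + 1 (base 2). Lift 3: 109. −1: 108.
[1] 108 ≡ 3^(3 + 1) + 3^3 (base 3). Lift 4: 1280. −1: 1279.

1171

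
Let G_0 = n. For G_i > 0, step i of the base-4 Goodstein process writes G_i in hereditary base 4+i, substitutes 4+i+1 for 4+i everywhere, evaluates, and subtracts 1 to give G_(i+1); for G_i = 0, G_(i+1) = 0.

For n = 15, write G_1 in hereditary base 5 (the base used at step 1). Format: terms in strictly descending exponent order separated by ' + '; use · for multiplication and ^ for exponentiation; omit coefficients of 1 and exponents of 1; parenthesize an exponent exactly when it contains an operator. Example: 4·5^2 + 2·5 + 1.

3·5 + 2

step 0: 15 = 3·4 + 3; sub 5 for 4: 3·5 + 3; = 18; G_1 = 18−1 = 17
step 1: 17 = 3·5 + 2; sub 6 for 5: 3·6 + 2; = 20; G_2 = 20−1 = 19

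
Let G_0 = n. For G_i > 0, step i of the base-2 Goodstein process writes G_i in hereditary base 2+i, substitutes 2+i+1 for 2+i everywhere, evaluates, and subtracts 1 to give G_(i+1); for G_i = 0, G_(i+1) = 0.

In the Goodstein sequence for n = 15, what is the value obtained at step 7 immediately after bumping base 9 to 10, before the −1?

i=0: 15 = 2^(2 + 1) + 2^2 + 2 + 1 (b=2); 2→3: 3^(3 + 1) + 3^3 + 3 + 1 = 112; 112−1 = 111
i=1: 111 = 3^(3 + 1) + 3^3 + 3 (b=3); 3→4: 4^(4 + 1) + 4^4 + 4 = 1284; 1284−1 = 1283
i=2: 1283 = 4^(4 + 1) + 4^4 + 3 (b=4); 4→5: 5^(5 + 1) + 5^5 + 3 = 18753; 18753−1 = 18752
i=3: 18752 = 5^(5 + 1) + 5^5 + 2 (b=5); 5→6: 6^(6 + 1) + 6^6 + 2 = 326594; 326594−1 = 326593
i=4: 326593 = 6^(6 + 1) + 6^6 + 1 (b=6); 6→7: 7^(7 + 1) + 7^7 + 1 = 6588345; 6588345−1 = 6588344
i=5: 6588344 = 7^(7 + 1) + 7^7 (b=7); 7→8: 8^(8 + 1) + 8^8 = 150994944; 150994944−1 = 150994943
i=6: 150994943 = 8^(8 + 1) + 7·8^7 + 7·8^6 + 7·8^5 + 7·8^4 + 7·8^3 + 7·8^2 + 7·8 + 7 (b=8); 8→9: 9^(9 + 1) + 7·9^7 + 7·9^6 + 7·9^5 + 7·9^4 + 7·9^3 + 7·9^2 + 7·9 + 7 = 3524450281; 3524450281−1 = 3524450280

100077777776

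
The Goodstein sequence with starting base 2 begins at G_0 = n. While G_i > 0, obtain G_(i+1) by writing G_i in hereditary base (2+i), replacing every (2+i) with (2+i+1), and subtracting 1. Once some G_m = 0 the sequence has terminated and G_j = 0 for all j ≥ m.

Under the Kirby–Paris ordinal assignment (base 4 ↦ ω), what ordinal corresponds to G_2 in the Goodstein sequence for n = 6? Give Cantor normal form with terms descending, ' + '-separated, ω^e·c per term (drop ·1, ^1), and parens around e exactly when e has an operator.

ω^ω + 1

G_0 = 6. HB_2(6) = 2^2 + 2. Bump = 30. G_1 = 29.
G_1 = 29. HB_3(29) = 3^3 + 2. Bump = 258. G_2 = 257.
G_2 = 257. HB_4(257) = 4^4 + 1. Bump = 3126. G_3 = 3125.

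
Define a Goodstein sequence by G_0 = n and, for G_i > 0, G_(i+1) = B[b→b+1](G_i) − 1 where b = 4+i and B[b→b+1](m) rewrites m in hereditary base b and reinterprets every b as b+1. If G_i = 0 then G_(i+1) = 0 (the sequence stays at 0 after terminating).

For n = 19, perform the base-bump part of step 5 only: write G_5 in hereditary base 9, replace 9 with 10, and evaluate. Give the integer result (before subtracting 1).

76

G_0=19  [base 4] 4^2 + 3  →[4↦5]→  5^2 + 3 = 28  −1 ⇒ G_1=27
G_1=27  [base 5] 5^2 + 2  →[5↦6]→  6^2 + 2 = 38  −1 ⇒ G_2=37
G_2=37  [base 6] 6^2 + 1  →[6↦7]→  7^2 + 1 = 50  −1 ⇒ G_3=49
G_3=49  [base 7] 7^2  →[7↦8]→  8^2 = 64  −1 ⇒ G_4=63
G_4=63  [base 8] 7·8 + 7  →[8↦9]→  7·9 + 7 = 70  −1 ⇒ G_5=69
G_5=69  [base 9] 7·9 + 6  →[9↦10]→  7·10 + 6 = 76  −1 ⇒ G_6=75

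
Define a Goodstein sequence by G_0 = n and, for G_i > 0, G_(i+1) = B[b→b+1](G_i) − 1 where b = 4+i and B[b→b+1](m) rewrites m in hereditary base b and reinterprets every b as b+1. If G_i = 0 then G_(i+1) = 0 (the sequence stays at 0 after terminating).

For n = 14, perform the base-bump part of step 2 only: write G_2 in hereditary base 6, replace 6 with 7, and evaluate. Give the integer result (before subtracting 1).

(0) 14|_4 = 3·4 + 2 ↦ 3·5 + 2|_5 = 17 ⇒ 16
(1) 16|_5 = 3·5 + 1 ↦ 3·6 + 1|_6 = 19 ⇒ 18
(2) 18|_6 = 3·6 ↦ 3·7|_7 = 21 ⇒ 20

21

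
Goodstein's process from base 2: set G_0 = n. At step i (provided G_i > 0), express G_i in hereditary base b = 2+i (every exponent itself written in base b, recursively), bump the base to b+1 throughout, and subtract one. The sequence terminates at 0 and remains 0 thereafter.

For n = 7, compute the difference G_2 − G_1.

7 —HB2→ 2^2 + 2 + 1 —bump→ 3^3 + 3 + 1 = 31 —(−1)→ 30
30 —HB3→ 3^3 + 3 —bump→ 4^4 + 4 = 260 —(−1)→ 259

229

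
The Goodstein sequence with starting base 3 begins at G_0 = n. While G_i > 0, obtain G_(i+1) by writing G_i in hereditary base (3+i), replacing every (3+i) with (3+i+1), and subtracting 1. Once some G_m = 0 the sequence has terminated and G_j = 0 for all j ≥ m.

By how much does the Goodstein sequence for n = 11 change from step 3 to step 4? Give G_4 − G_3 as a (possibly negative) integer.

4

11 —HB3→ 3^2 + 2 —bump→ 4^2 + 2 = 18 —(−1)→ 17
17 —HB4→ 4^2 + 1 —bump→ 5^2 + 1 = 26 —(−1)→ 25
25 —HB5→ 5^2 —bump→ 6^2 = 36 —(−1)→ 35
35 —HB6→ 5·6 + 5 —bump→ 5·7 + 5 = 40 —(−1)→ 39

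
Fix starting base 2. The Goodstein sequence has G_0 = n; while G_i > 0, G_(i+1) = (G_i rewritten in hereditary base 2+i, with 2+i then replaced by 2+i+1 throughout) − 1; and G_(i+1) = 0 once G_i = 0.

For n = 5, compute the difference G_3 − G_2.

i=0: 5 = 2^2 + 1 (b=2); 2→3: 3^3 + 1 = 28; 28−1 = 27
i=1: 27 = 3^3 (b=3); 3→4: 4^4 = 256; 256−1 = 255
i=2: 255 = 3·4^3 + 3·4^2 + 3·4 + 3 (b=4); 4→5: 3·5^3 + 3·5^2 + 3·5 + 3 = 468; 468−1 = 467

212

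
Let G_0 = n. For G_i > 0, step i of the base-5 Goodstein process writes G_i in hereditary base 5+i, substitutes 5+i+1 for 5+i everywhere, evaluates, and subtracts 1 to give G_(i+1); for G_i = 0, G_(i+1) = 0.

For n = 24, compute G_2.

base 5: 24 = 4·5 + 4; at 6: 4·6 + 4 = 28; next = 27
base 6: 27 = 4·6 + 3; at 7: 4·7 + 3 = 31; next = 30
base 7: 30 = 4·7 + 2; at 8: 4·8 + 2 = 34; next = 33

30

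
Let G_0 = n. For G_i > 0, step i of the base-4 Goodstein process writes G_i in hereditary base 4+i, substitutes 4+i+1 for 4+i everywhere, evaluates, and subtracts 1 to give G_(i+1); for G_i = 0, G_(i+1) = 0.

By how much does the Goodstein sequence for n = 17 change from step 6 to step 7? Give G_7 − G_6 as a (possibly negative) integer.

base 4: 17 = 4^2 + 1; at 5: 5^2 + 1 = 26; next = 25
base 5: 25 = 5^2; at 6: 6^2 = 36; next = 35
base 6: 35 = 5·6 + 5; at 7: 5·7 + 5 = 40; next = 39
base 7: 39 = 5·7 + 4; at 8: 5·8 + 4 = 44; next = 43
base 8: 43 = 5·8 + 3; at 9: 5·9 + 3 = 48; next = 47
base 9: 47 = 5·9 + 2; at 10: 5·10 + 2 = 52; next = 51
base 10: 51 = 5·10 + 1; at 11: 5·11 + 1 = 56; next = 55

4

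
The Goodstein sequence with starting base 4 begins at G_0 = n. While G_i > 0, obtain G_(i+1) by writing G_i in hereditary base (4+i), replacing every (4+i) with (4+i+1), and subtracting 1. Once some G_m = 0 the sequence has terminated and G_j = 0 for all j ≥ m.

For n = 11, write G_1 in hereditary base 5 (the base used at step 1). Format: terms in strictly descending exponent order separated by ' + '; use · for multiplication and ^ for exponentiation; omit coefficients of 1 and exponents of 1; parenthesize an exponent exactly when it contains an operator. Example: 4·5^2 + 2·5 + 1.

2·5 + 2

G_0 = 11. HB_4(11) = 2·4 + 3. Bump = 13. G_1 = 12.
G_1 = 12. HB_5(12) = 2·5 + 2. Bump = 14. G_2 = 13.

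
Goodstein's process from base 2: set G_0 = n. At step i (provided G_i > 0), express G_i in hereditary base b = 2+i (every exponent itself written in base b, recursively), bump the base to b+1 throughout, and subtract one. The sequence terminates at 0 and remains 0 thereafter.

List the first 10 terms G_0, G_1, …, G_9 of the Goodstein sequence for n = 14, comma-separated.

base 2: 14 = 2^(2 + 1) + 2^2 + 2; at 3: 3^(3 + 1) + 3^3 + 3 = 111; next = 110
base 3: 110 = 3^(3 + 1) + 3^3 + 2; at 4: 4^(4 + 1) + 4^4 + 2 = 1282; next = 1281
base 4: 1281 = 4^(4 + 1) + 4^4 + 1; at 5: 5^(5 + 1) + 5^5 + 1 = 18751; next = 18750
base 5: 18750 = 5^(5 + 1) + 5^5; at 6: 6^(6 + 1) + 6^6 = 326592; next = 326591
base 6: 326591 = 6^(6 + 1) + 5·6^5 + 5·6^4 + 5·6^3 + 5·6^2 + 5·6 + 5; at 7: 7^(7 + 1) + 5·7^5 + 5·7^4 + 5·7^3 + 5·7^2 + 5·7 + 5 = 5862841; next = 5862840
base 7: 5862840 = 7^(7 + 1) + 5·7^5 + 5·7^4 + 5·7^3 + 5·7^2 + 5·7 + 4; at 8: 8^(8 + 1) + 5·8^5 + 5·8^4 + 5·8^3 + 5·8^2 + 5·8 + 4 = 134404972; next = 134404971
base 8: 134404971 = 8^(8 + 1) + 5·8^5 + 5·8^4 + 5·8^3 + 5·8^2 + 5·8 + 3; at 9: 9^(9 + 1) + 5·9^5 + 5·9^4 + 5·9^3 + 5·9^2 + 5·9 + 3 = 3487116549; next = 3487116548
base 9: 3487116548 = 9^(9 + 1) + 5·9^5 + 5·9^4 + 5·9^3 + 5·9^2 + 5·9 + 2; at 10: 10^(10 + 1) + 5·10^5 + 5·10^4 + 5·10^3 + 5·10^2 + 5·10 + 2 = 100000555552; next = 100000555551
base 10: 100000555551 = 10^(10 + 1) + 5·10^5 + 5·10^4 + 5·10^3 + 5·10^2 + 5·10 + 1; at 11: 11^(11 + 1) + 5·11^5 + 5·11^4 + 5·11^3 + 5·11^2 + 5·11 + 1 = 3138429262497; next = 3138429262496

14, 110, 1281, 18750, 326591, 5862840, 134404971, 3487116548, 100000555551, 3138429262496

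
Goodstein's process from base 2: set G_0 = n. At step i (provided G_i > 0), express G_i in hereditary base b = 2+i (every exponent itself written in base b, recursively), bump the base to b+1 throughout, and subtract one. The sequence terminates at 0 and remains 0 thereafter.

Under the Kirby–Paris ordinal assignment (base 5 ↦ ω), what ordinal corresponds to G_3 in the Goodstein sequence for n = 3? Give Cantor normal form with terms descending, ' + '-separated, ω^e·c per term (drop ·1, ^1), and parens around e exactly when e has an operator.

2

3 —HB2→ 2 + 1 —bump→ 3 + 1 = 4 —(−1)→ 3
3 —HB3→ 3 —bump→ 4 = 4 —(−1)→ 3
3 —HB4→ 3 —bump→ 3 = 3 —(−1)→ 2
2 —HB5→ 2 —bump→ 2 = 2 —(−1)→ 1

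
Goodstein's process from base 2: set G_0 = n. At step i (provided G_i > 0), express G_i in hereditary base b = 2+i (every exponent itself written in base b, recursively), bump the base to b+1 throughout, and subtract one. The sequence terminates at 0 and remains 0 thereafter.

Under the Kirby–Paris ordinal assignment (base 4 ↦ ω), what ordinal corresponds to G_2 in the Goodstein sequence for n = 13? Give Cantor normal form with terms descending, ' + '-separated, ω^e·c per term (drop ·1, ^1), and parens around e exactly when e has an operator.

ω^(ω + 1) + ω^3·3 + ω^2·3 + ω·3 + 3

G_0 = 13. HB_2(13) = 2^(2 + 1) + 2^2 + 1. Bump = 109. G_1 = 108.
G_1 = 108. HB_3(108) = 3^(3 + 1) + 3^3. Bump = 1280. G_2 = 1279.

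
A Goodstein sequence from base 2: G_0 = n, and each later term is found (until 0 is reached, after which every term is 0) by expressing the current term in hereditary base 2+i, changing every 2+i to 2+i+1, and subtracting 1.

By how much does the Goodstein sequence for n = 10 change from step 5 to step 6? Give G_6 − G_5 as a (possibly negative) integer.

[0] 10 ≡ 2^(2 + 1) + 2 (base 2). Lift 3: 84. −1: 83.
[1] 83 ≡ 3^(3 + 1) + 2 (base 3). Lift 4: 1026. −1: 1025.
[2] 1025 ≡ 4^(4 + 1) + 1 (base 4). Lift 5: 15626. −1: 15625.
[3] 15625 ≡ 5^(5 + 1) (base 5). Lift 6: 279936. −1: 279935.
[4] 279935 ≡ 5·6^6 + 5·6^5 + 5·6^4 + 5·6^3 + 5·6^2 + 5·6 + 5 (base 6). Lift 7: 4215755. −1: 4215754.
[5] 4215754 ≡ 5·7^7 + 5·7^5 + 5·7^4 + 5·7^3 + 5·7^2 + 5·7 + 4 (base 7). Lift 8: 84073324. −1: 84073323.

79857569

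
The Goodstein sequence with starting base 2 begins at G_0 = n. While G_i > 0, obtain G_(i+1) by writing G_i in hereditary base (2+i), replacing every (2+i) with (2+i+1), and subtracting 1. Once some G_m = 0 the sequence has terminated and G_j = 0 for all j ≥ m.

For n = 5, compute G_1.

base 2: 5 = 2^2 + 1; at 3: 3^3 + 1 = 28; next = 27
base 3: 27 = 3^3; at 4: 4^4 = 256; next = 255

27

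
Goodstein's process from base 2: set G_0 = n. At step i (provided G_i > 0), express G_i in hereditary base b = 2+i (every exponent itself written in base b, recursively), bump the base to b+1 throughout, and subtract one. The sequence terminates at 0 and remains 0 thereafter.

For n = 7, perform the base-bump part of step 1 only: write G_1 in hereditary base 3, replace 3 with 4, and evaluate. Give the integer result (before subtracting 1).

260

base 2: 7 = 2^2 + 2 + 1; at 3: 3^3 + 3 + 1 = 31; next = 30
base 3: 30 = 3^3 + 3; at 4: 4^4 + 4 = 260; next = 259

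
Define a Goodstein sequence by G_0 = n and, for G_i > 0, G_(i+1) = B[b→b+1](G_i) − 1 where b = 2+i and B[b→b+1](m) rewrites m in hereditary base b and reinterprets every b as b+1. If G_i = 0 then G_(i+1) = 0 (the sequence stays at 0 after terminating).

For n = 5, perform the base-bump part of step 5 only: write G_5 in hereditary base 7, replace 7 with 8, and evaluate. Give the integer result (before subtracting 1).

1752

G_0 = 5. HB_2(5) = 2^2 + 1. Bump = 28. G_1 = 27.
G_1 = 27. HB_3(27) = 3^3. Bump = 256. G_2 = 255.
G_2 = 255. HB_4(255) = 3·4^3 + 3·4^2 + 3·4 + 3. Bump = 468. G_3 = 467.
G_3 = 467. HB_5(467) = 3·5^3 + 3·5^2 + 3·5 + 2. Bump = 776. G_4 = 775.
G_4 = 775. HB_6(775) = 3·6^3 + 3·6^2 + 3·6 + 1. Bump = 1198. G_5 = 1197.
G_5 = 1197. HB_7(1197) = 3·7^3 + 3·7^2 + 3·7. Bump = 1752. G_6 = 1751.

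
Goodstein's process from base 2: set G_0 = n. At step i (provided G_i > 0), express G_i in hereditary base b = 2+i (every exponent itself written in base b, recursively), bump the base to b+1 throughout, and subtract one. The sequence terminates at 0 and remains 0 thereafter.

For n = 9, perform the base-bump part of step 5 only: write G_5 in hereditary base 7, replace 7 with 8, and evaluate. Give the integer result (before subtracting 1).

(0) 9|_2 = 2^(2 + 1) + 1 ↦ 3^(3 + 1) + 1|_3 = 82 ⇒ 81
(1) 81|_3 = 3^(3 + 1) ↦ 4^(4 + 1)|_4 = 1024 ⇒ 1023
(2) 1023|_4 = 3·4^4 + 3·4^3 + 3·4^2 + 3·4 + 3 ↦ 3·5^5 + 3·5^3 + 3·5^2 + 3·5 + 3|_5 = 9843 ⇒ 9842
(3) 9842|_5 = 3·5^5 + 3·5^3 + 3·5^2 + 3·5 + 2 ↦ 3·6^6 + 3·6^3 + 3·6^2 + 3·6 + 2|_6 = 140744 ⇒ 140743
(4) 140743|_6 = 3·6^6 + 3·6^3 + 3·6^2 + 3·6 + 1 ↦ 3·7^7 + 3·7^3 + 3·7^2 + 3·7 + 1|_7 = 2471827 ⇒ 2471826

50333400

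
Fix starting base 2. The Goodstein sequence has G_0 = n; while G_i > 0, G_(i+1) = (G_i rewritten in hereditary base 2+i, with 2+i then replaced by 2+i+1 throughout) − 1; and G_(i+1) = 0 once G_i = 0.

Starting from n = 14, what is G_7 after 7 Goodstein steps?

G_0 = 14. HB_2(14) = 2^(2 + 1) + 2^2 + 2. Bump = 111. G_1 = 110.
G_1 = 110. HB_3(110) = 3^(3 + 1) + 3^3 + 2. Bump = 1282. G_2 = 1281.
G_2 = 1281. HB_4(1281) = 4^(4 + 1) + 4^4 + 1. Bump = 18751. G_3 = 18750.
G_3 = 18750. HB_5(18750) = 5^(5 + 1) + 5^5. Bump = 326592. G_4 = 326591.
G_4 = 326591. HB_6(326591) = 6^(6 + 1) + 5·6^5 + 5·6^4 + 5·6^3 + 5·6^2 + 5·6 + 5. Bump = 5862841. G_5 = 5862840.
G_5 = 5862840. HB_7(5862840) = 7^(7 + 1) + 5·7^5 + 5·7^4 + 5·7^3 + 5·7^2 + 5·7 + 4. Bump = 134404972. G_6 = 134404971.
G_6 = 134404971. HB_8(134404971) = 8^(8 + 1) + 5·8^5 + 5·8^4 + 5·8^3 + 5·8^2 + 5·8 + 3. Bump = 3487116549. G_7 = 3487116548.

3487116548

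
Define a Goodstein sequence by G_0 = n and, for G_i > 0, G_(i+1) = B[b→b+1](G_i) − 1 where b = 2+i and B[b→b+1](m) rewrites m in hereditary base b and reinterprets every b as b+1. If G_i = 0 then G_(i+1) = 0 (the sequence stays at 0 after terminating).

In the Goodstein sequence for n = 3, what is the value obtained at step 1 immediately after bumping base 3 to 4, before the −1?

i=0: 3 = 2 + 1 (b=2); 2→3: 3 + 1 = 4; 4−1 = 3
i=1: 3 = 3 (b=3); 3→4: 4 = 4; 4−1 = 3

4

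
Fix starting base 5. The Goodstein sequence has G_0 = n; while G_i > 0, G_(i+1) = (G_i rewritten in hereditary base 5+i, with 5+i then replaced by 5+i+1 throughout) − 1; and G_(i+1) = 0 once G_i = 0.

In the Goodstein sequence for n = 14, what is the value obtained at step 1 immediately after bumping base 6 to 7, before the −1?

17

14 —HB5→ 2·5 + 4 —bump→ 2·6 + 4 = 16 —(−1)→ 15
15 —HB6→ 2·6 + 3 —bump→ 2·7 + 3 = 17 —(−1)→ 16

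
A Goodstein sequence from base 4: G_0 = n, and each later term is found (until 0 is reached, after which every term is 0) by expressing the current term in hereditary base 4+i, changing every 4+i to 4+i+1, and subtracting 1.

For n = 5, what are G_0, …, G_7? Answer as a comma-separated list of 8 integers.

i=0: 5 = 4 + 1 (b=4); 4→5: 5 + 1 = 6; 6−1 = 5
i=1: 5 = 5 (b=5); 5→6: 6 = 6; 6−1 = 5
i=2: 5 = 5 (b=6); 6→7: 5 = 5; 5−1 = 4
i=3: 4 = 4 (b=7); 7→8: 4 = 4; 4−1 = 3
i=4: 3 = 3 (b=8); 8→9: 3 = 3; 3−1 = 2
i=5: 2 = 2 (b=9); 9→10: 2 = 2; 2−1 = 1
i=6: 1 = 1 (b=10); 10→11: 1 = 1; 1−1 = 0

5, 5, 5, 4, 3, 2, 1, 0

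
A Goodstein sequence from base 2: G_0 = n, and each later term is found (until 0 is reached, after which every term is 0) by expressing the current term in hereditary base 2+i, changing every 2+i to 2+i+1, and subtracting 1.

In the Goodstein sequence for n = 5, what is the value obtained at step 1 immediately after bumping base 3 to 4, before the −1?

[0] 5 ≡ 2^2 + 1 (base 2). Lift 3: 28. −1: 27.
[1] 27 ≡ 3^3 (base 3). Lift 4: 256. −1: 255.

256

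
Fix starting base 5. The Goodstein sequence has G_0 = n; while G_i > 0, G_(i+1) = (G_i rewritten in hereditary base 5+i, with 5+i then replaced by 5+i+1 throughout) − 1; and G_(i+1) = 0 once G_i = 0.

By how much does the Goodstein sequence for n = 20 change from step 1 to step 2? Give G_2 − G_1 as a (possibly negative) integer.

[0] 20 ≡ 4·5 (base 5). Lift 6: 24. −1: 23.
[1] 23 ≡ 3·6 + 5 (base 6). Lift 7: 26. −1: 25.

2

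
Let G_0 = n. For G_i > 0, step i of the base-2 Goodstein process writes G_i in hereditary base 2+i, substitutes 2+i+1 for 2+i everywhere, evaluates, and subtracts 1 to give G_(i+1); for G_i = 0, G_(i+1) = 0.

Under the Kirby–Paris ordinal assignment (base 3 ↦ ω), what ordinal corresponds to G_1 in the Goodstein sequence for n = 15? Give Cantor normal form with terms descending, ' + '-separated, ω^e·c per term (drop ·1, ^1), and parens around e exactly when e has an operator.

base 2: 15 = 2^(2 + 1) + 2^2 + 2 + 1; at 3: 3^(3 + 1) + 3^3 + 3 + 1 = 112; next = 111
base 3: 111 = 3^(3 + 1) + 3^3 + 3; at 4: 4^(4 + 1) + 4^4 + 4 = 1284; next = 1283

ω^(ω + 1) + ω^ω + ω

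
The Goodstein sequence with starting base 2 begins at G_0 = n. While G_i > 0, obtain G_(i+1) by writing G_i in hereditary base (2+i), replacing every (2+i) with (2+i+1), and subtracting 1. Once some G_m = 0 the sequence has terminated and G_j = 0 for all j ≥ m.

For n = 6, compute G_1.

29

step 0: 6 = 2^2 + 2; sub 3 for 2: 3^3 + 3; = 30; G_1 = 30−1 = 29
step 1: 29 = 3^3 + 2; sub 4 for 3: 4^4 + 2; = 258; G_2 = 258−1 = 257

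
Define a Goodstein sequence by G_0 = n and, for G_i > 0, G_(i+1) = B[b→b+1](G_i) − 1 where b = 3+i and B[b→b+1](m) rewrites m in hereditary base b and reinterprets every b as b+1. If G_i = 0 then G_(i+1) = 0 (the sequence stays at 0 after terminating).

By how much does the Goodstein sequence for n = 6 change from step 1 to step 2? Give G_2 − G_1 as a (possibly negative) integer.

0

6 —HB3→ 2·3 —bump→ 2·4 = 8 —(−1)→ 7
7 —HB4→ 4 + 3 —bump→ 5 + 3 = 8 —(−1)→ 7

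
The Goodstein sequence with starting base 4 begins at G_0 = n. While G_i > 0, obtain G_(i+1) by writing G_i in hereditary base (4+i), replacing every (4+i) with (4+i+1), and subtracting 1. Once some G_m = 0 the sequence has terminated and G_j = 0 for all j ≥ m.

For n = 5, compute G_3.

(0) 5|_4 = 4 + 1 ↦ 5 + 1|_5 = 6 ⇒ 5
(1) 5|_5 = 5 ↦ 6|_6 = 6 ⇒ 5
(2) 5|_6 = 5 ↦ 5|_7 = 5 ⇒ 4

4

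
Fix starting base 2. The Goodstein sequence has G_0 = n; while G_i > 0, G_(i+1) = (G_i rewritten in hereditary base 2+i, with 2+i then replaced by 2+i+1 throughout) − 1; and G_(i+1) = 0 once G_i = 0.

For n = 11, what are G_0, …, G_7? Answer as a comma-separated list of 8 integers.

11, 84, 1027, 15627, 279937, 5764801, 134217727, 2749609302

G_0 = 11. HB_2(11) = 2^(2 + 1) + 2 + 1. Bump = 85. G_1 = 84.
G_1 = 84. HB_3(84) = 3^(3 + 1) + 3. Bump = 1028. G_2 = 1027.
G_2 = 1027. HB_4(1027) = 4^(4 + 1) + 3. Bump = 15628. G_3 = 15627.
G_3 = 15627. HB_5(15627) = 5^(5 + 1) + 2. Bump = 279938. G_4 = 279937.
G_4 = 279937. HB_6(279937) = 6^(6 + 1) + 1. Bump = 5764802. G_5 = 5764801.
G_5 = 5764801. HB_7(5764801) = 7^(7 + 1). Bump = 134217728. G_6 = 134217727.
G_6 = 134217727. HB_8(134217727) = 7·8^8 + 7·8^7 + 7·8^6 + 7·8^5 + 7·8^4 + 7·8^3 + 7·8^2 + 7·8 + 7. Bump = 2749609303. G_7 = 2749609302.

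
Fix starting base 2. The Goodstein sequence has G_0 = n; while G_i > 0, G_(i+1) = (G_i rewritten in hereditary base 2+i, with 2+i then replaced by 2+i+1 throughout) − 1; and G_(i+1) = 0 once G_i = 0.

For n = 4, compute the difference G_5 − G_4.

26

i=0: 4 = 2^2 (b=2); 2→3: 3^3 = 27; 27−1 = 26
i=1: 26 = 2·3^2 + 2·3 + 2 (b=3); 3→4: 2·4^2 + 2·4 + 2 = 42; 42−1 = 41
i=2: 41 = 2·4^2 + 2·4 + 1 (b=4); 4→5: 2·5^2 + 2·5 + 1 = 61; 61−1 = 60
i=3: 60 = 2·5^2 + 2·5 (b=5); 5→6: 2·6^2 + 2·6 = 84; 84−1 = 83
i=4: 83 = 2·6^2 + 6 + 5 (b=6); 6→7: 2·7^2 + 7 + 5 = 110; 110−1 = 109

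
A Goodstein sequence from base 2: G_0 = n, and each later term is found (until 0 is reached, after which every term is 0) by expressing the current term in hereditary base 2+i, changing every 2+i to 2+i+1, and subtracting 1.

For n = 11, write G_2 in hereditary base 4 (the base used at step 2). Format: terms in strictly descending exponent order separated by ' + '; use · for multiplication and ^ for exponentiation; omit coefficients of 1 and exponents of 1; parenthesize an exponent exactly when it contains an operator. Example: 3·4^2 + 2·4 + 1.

[0] 11 ≡ 2^(2 + 1) + 2 + 1 (base 2). Lift 3: 85. −1: 84.
[1] 84 ≡ 3^(3 + 1) + 3 (base 3). Lift 4: 1028. −1: 1027.

4^(4 + 1) + 3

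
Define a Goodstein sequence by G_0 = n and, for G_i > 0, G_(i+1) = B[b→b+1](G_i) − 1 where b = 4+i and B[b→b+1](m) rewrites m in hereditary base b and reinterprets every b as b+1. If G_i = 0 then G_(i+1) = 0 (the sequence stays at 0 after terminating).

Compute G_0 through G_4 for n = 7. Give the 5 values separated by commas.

7, 7, 7, 7, 7

(0) 7|_4 = 4 + 3 ↦ 5 + 3|_5 = 8 ⇒ 7
(1) 7|_5 = 5 + 2 ↦ 6 + 2|_6 = 8 ⇒ 7
(2) 7|_6 = 6 + 1 ↦ 7 + 1|_7 = 8 ⇒ 7
(3) 7|_7 = 7 ↦ 8|_8 = 8 ⇒ 7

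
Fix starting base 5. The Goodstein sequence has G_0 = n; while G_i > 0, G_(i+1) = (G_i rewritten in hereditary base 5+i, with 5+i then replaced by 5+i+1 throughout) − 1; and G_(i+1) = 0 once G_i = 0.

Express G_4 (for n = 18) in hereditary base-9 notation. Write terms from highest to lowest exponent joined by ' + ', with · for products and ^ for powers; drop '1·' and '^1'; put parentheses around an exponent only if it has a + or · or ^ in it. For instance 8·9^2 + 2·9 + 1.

2·9 + 8

18 —HB5→ 3·5 + 3 —bump→ 3·6 + 3 = 21 —(−1)→ 20
20 —HB6→ 3·6 + 2 —bump→ 3·7 + 2 = 23 —(−1)→ 22
22 —HB7→ 3·7 + 1 —bump→ 3·8 + 1 = 25 —(−1)→ 24
24 —HB8→ 3·8 —bump→ 3·9 = 27 —(−1)→ 26
26 —HB9→ 2·9 + 8 —bump→ 2·10 + 8 = 28 —(−1)→ 27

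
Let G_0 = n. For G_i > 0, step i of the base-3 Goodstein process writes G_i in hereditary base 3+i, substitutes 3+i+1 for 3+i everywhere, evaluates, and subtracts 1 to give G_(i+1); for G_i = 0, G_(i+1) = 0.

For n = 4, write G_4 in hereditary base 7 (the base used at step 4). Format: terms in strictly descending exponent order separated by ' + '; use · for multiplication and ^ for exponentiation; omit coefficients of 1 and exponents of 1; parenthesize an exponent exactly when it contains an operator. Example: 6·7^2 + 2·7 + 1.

4 —HB3→ 3 + 1 —bump→ 4 + 1 = 5 —(−1)→ 4
4 —HB4→ 4 —bump→ 5 = 5 —(−1)→ 4
4 —HB5→ 4 —bump→ 4 = 4 —(−1)→ 3
3 —HB6→ 3 —bump→ 3 = 3 —(−1)→ 2
2 —HB7→ 2 —bump→ 2 = 2 —(−1)→ 1

2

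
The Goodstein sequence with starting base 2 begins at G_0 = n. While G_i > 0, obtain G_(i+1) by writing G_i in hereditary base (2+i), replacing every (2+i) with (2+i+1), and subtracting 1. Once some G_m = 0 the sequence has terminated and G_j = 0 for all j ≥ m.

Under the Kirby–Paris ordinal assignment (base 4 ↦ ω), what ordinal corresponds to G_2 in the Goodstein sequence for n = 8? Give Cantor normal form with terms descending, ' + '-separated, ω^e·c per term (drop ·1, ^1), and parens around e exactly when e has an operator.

ω^ω·2 + ω^2·2 + ω·2 + 1

i=0: 8 = 2^(2 + 1) (b=2); 2→3: 3^(3 + 1) = 81; 81−1 = 80
i=1: 80 = 2·3^3 + 2·3^2 + 2·3 + 2 (b=3); 3→4: 2·4^4 + 2·4^2 + 2·4 + 2 = 554; 554−1 = 553
i=2: 553 = 2·4^4 + 2·4^2 + 2·4 + 1 (b=4); 4→5: 2·5^5 + 2·5^2 + 2·5 + 1 = 6311; 6311−1 = 6310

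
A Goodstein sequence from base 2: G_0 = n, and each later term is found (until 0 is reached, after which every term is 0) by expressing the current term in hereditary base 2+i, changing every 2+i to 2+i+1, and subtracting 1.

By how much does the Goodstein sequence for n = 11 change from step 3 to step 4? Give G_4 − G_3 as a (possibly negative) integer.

264310

11 —HB2→ 2^(2 + 1) + 2 + 1 —bump→ 3^(3 + 1) + 3 + 1 = 85 —(−1)→ 84
84 —HB3→ 3^(3 + 1) + 3 —bump→ 4^(4 + 1) + 4 = 1028 —(−1)→ 1027
1027 —HB4→ 4^(4 + 1) + 3 —bump→ 5^(5 + 1) + 3 = 15628 —(−1)→ 15627
15627 —HB5→ 5^(5 + 1) + 2 —bump→ 6^(6 + 1) + 2 = 279938 —(−1)→ 279937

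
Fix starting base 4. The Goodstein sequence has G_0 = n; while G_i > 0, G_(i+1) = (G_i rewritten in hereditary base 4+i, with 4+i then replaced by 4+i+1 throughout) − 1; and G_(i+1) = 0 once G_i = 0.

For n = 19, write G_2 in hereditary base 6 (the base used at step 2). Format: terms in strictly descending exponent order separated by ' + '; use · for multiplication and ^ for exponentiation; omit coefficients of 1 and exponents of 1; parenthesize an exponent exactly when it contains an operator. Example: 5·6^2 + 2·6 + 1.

i=0: 19 = 4^2 + 3 (b=4); 4→5: 5^2 + 3 = 28; 28−1 = 27
i=1: 27 = 5^2 + 2 (b=5); 5→6: 6^2 + 2 = 38; 38−1 = 37
i=2: 37 = 6^2 + 1 (b=6); 6→7: 7^2 + 1 = 50; 50−1 = 49

6^2 + 1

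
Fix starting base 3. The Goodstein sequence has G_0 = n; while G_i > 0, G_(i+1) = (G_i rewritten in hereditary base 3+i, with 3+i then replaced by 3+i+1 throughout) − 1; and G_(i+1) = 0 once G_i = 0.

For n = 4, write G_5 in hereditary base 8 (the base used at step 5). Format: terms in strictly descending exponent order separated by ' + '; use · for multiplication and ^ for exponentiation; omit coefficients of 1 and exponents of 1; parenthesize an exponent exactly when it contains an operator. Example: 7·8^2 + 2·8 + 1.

1

step 0: 4 = 3 + 1; sub 4 for 3: 4 + 1; = 5; G_1 = 5−1 = 4
step 1: 4 = 4; sub 5 for 4: 5; = 5; G_2 = 5−1 = 4
step 2: 4 = 4; sub 6 for 5: 4; = 4; G_3 = 4−1 = 3
step 3: 3 = 3; sub 7 for 6: 3; = 3; G_4 = 3−1 = 2
step 4: 2 = 2; sub 8 for 7: 2; = 2; G_5 = 2−1 = 1
step 5: 1 = 1; sub 9 for 8: 1; = 1; G_6 = 1−1 = 0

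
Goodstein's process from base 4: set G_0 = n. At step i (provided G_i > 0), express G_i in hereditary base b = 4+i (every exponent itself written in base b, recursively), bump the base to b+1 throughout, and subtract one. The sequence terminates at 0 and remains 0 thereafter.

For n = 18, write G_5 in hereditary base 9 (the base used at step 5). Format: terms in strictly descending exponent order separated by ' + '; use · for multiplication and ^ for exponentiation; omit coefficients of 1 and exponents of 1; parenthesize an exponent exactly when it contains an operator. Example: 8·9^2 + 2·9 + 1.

6·9 + 4

base 4: 18 = 4^2 + 2; at 5: 5^2 + 2 = 27; next = 26
base 5: 26 = 5^2 + 1; at 6: 6^2 + 1 = 37; next = 36
base 6: 36 = 6^2; at 7: 7^2 = 49; next = 48
base 7: 48 = 6·7 + 6; at 8: 6·8 + 6 = 54; next = 53
base 8: 53 = 6·8 + 5; at 9: 6·9 + 5 = 59; next = 58
base 9: 58 = 6·9 + 4; at 10: 6·10 + 4 = 64; next = 63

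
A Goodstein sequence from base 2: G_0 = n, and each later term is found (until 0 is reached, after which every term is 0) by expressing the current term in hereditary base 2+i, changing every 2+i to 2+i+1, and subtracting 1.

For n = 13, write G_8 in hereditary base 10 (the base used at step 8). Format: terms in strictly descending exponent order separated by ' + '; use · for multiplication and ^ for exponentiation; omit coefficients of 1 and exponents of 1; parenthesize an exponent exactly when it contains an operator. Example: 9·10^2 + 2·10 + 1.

10^(10 + 1) + 3·10^3 + 3·10^2 + 2·10 + 5

(0) 13|_2 = 2^(2 + 1) + 2^2 + 1 ↦ 3^(3 + 1) + 3^3 + 1|_3 = 109 ⇒ 108
(1) 108|_3 = 3^(3 + 1) + 3^3 ↦ 4^(4 + 1) + 4^4|_4 = 1280 ⇒ 1279
(2) 1279|_4 = 4^(4 + 1) + 3·4^3 + 3·4^2 + 3·4 + 3 ↦ 5^(5 + 1) + 3·5^3 + 3·5^2 + 3·5 + 3|_5 = 16093 ⇒ 16092
(3) 16092|_5 = 5^(5 + 1) + 3·5^3 + 3·5^2 + 3·5 + 2 ↦ 6^(6 + 1) + 3·6^3 + 3·6^2 + 3·6 + 2|_6 = 280712 ⇒ 280711
(4) 280711|_6 = 6^(6 + 1) + 3·6^3 + 3·6^2 + 3·6 + 1 ↦ 7^(7 + 1) + 3·7^3 + 3·7^2 + 3·7 + 1|_7 = 5765999 ⇒ 5765998
(5) 5765998|_7 = 7^(7 + 1) + 3·7^3 + 3·7^2 + 3·7 ↦ 8^(8 + 1) + 3·8^3 + 3·8^2 + 3·8|_8 = 134219480 ⇒ 134219479
(6) 134219479|_8 = 8^(8 + 1) + 3·8^3 + 3·8^2 + 2·8 + 7 ↦ 9^(9 + 1) + 3·9^3 + 3·9^2 + 2·9 + 7|_9 = 3486786856 ⇒ 3486786855
(7) 3486786855|_9 = 9^(9 + 1) + 3·9^3 + 3·9^2 + 2·9 + 6 ↦ 10^(10 + 1) + 3·10^3 + 3·10^2 + 2·10 + 6|_10 = 100000003326 ⇒ 100000003325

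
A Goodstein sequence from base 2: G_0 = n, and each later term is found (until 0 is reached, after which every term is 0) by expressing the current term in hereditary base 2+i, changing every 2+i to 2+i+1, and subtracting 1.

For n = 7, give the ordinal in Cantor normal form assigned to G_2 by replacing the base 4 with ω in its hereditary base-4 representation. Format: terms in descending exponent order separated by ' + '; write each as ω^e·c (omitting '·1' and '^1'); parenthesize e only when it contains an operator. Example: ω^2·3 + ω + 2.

ω^ω + 3

7 —HB2→ 2^2 + 2 + 1 —bump→ 3^3 + 3 + 1 = 31 —(−1)→ 30
30 —HB3→ 3^3 + 3 —bump→ 4^4 + 4 = 260 —(−1)→ 259
259 —HB4→ 4^4 + 3 —bump→ 5^5 + 3 = 3128 —(−1)→ 3127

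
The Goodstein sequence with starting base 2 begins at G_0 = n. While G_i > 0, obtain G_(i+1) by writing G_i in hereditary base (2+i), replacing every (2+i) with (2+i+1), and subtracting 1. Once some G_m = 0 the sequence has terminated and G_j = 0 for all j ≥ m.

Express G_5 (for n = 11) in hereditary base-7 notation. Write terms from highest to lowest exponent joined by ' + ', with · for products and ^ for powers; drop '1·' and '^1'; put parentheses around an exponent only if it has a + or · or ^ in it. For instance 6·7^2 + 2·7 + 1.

G_0 = 11. HB_2(11) = 2^(2 + 1) + 2 + 1. Bump = 85. G_1 = 84.
G_1 = 84. HB_3(84) = 3^(3 + 1) + 3. Bump = 1028. G_2 = 1027.
G_2 = 1027. HB_4(1027) = 4^(4 + 1) + 3. Bump = 15628. G_3 = 15627.
G_3 = 15627. HB_5(15627) = 5^(5 + 1) + 2. Bump = 279938. G_4 = 279937.
G_4 = 279937. HB_6(279937) = 6^(6 + 1) + 1. Bump = 5764802. G_5 = 5764801.
G_5 = 5764801. HB_7(5764801) = 7^(7 + 1). Bump = 134217728. G_6 = 134217727.

7^(7 + 1)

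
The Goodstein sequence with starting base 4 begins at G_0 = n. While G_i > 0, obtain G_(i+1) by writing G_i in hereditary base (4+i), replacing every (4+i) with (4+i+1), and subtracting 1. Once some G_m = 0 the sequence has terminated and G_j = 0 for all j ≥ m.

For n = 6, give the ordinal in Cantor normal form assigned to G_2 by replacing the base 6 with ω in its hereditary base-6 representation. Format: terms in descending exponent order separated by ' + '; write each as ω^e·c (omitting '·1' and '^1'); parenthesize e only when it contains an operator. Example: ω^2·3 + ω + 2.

ω

G_0 = 6. HB_4(6) = 4 + 2. Bump = 7. G_1 = 6.
G_1 = 6. HB_5(6) = 5 + 1. Bump = 7. G_2 = 6.
G_2 = 6. HB_6(6) = 6. Bump = 7. G_3 = 6.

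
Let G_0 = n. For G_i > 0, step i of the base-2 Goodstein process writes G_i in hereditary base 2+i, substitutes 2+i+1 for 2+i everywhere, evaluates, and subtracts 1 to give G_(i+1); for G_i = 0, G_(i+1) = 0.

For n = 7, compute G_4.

46657

i=0: 7 = 2^2 + 2 + 1 (b=2); 2→3: 3^3 + 3 + 1 = 31; 31−1 = 30
i=1: 30 = 3^3 + 3 (b=3); 3→4: 4^4 + 4 = 260; 260−1 = 259
i=2: 259 = 4^4 + 3 (b=4); 4→5: 5^5 + 3 = 3128; 3128−1 = 3127
i=3: 3127 = 5^5 + 2 (b=5); 5→6: 6^6 + 2 = 46658; 46658−1 = 46657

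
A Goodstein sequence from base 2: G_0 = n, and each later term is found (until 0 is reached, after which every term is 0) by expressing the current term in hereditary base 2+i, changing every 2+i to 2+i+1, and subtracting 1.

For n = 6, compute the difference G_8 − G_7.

i=0: 6 = 2^2 + 2 (b=2); 2→3: 3^3 + 3 = 30; 30−1 = 29
i=1: 29 = 3^3 + 2 (b=3); 3→4: 4^4 + 2 = 258; 258−1 = 257
i=2: 257 = 4^4 + 1 (b=4); 4→5: 5^5 + 1 = 3126; 3126−1 = 3125
i=3: 3125 = 5^5 (b=5); 5→6: 6^6 = 46656; 46656−1 = 46655
i=4: 46655 = 5·6^5 + 5·6^4 + 5·6^3 + 5·6^2 + 5·6 + 5 (b=6); 6→7: 5·7^5 + 5·7^4 + 5·7^3 + 5·7^2 + 5·7 + 5 = 98040; 98040−1 = 98039
i=5: 98039 = 5·7^5 + 5·7^4 + 5·7^3 + 5·7^2 + 5·7 + 4 (b=7); 7→8: 5·8^5 + 5·8^4 + 5·8^3 + 5·8^2 + 5·8 + 4 = 187244; 187244−1 = 187243
i=6: 187243 = 5·8^5 + 5·8^4 + 5·8^3 + 5·8^2 + 5·8 + 3 (b=8); 8→9: 5·9^5 + 5·9^4 + 5·9^3 + 5·9^2 + 5·9 + 3 = 332148; 332148−1 = 332147
i=7: 332147 = 5·9^5 + 5·9^4 + 5·9^3 + 5·9^2 + 5·9 + 2 (b=9); 9→10: 5·10^5 + 5·10^4 + 5·10^3 + 5·10^2 + 5·10 + 2 = 555552; 555552−1 = 555551

223404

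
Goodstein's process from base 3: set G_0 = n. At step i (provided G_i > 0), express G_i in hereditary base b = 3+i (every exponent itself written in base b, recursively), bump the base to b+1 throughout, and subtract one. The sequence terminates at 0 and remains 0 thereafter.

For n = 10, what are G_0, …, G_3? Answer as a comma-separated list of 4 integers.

step 0: 10 = 3^2 + 1; sub 4 for 3: 4^2 + 1; = 17; G_1 = 17−1 = 16
step 1: 16 = 4^2; sub 5 for 4: 5^2; = 25; G_2 = 25−1 = 24
step 2: 24 = 4·5 + 4; sub 6 for 5: 4·6 + 4; = 28; G_3 = 28−1 = 27

10, 16, 24, 27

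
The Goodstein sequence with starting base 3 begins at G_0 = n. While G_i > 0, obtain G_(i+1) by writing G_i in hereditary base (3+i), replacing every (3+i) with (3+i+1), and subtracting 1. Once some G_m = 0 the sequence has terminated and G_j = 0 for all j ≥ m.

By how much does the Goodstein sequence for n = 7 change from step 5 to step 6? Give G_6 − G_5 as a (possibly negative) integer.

0

G_0=7  [base 3] 2·3 + 1  →[3↦4]→  2·4 + 1 = 9  −1 ⇒ G_1=8
G_1=8  [base 4] 2·4  →[4↦5]→  2·5 = 10  −1 ⇒ G_2=9
G_2=9  [base 5] 5 + 4  →[5↦6]→  6 + 4 = 10  −1 ⇒ G_3=9
G_3=9  [base 6] 6 + 3  →[6↦7]→  7 + 3 = 10  −1 ⇒ G_4=9
G_4=9  [base 7] 7 + 2  →[7↦8]→  8 + 2 = 10  −1 ⇒ G_5=9
G_5=9  [base 8] 8 + 1  →[8↦9]→  9 + 1 = 10  −1 ⇒ G_6=9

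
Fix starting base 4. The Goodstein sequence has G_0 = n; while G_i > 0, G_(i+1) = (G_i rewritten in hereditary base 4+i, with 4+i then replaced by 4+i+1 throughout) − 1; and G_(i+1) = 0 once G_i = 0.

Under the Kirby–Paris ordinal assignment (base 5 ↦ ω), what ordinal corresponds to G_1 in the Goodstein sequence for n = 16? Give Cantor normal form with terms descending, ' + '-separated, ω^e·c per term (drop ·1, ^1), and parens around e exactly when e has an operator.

step 0: 16 = 4^2; sub 5 for 4: 5^2; = 25; G_1 = 25−1 = 24
step 1: 24 = 4·5 + 4; sub 6 for 5: 4·6 + 4; = 28; G_2 = 28−1 = 27

ω·4 + 4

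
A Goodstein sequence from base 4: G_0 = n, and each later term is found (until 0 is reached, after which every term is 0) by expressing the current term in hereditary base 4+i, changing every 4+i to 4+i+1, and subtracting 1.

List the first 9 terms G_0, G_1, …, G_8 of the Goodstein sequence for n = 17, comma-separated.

17, 25, 35, 39, 43, 47, 51, 55, 59

i=0: 17 = 4^2 + 1 (b=4); 4→5: 5^2 + 1 = 26; 26−1 = 25
i=1: 25 = 5^2 (b=5); 5→6: 6^2 = 36; 36−1 = 35
i=2: 35 = 5·6 + 5 (b=6); 6→7: 5·7 + 5 = 40; 40−1 = 39
i=3: 39 = 5·7 + 4 (b=7); 7→8: 5·8 + 4 = 44; 44−1 = 43
i=4: 43 = 5·8 + 3 (b=8); 8→9: 5·9 + 3 = 48; 48−1 = 47
i=5: 47 = 5·9 + 2 (b=9); 9→10: 5·10 + 2 = 52; 52−1 = 51
i=6: 51 = 5·10 + 1 (b=10); 10→11: 5·11 + 1 = 56; 56−1 = 55
i=7: 55 = 5·11 (b=11); 11→12: 5·12 = 60; 60−1 = 59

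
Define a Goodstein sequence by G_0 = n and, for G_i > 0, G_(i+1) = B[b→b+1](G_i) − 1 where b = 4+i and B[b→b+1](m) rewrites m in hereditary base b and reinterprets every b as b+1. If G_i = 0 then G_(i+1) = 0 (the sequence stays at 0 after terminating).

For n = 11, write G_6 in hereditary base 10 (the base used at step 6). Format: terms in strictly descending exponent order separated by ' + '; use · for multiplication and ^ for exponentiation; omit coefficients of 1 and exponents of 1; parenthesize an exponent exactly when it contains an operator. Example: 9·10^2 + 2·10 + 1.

10 + 5

(0) 11|_4 = 2·4 + 3 ↦ 2·5 + 3|_5 = 13 ⇒ 12
(1) 12|_5 = 2·5 + 2 ↦ 2·6 + 2|_6 = 14 ⇒ 13
(2) 13|_6 = 2·6 + 1 ↦ 2·7 + 1|_7 = 15 ⇒ 14
(3) 14|_7 = 2·7 ↦ 2·8|_8 = 16 ⇒ 15
(4) 15|_8 = 8 + 7 ↦ 9 + 7|_9 = 16 ⇒ 15
(5) 15|_9 = 9 + 6 ↦ 10 + 6|_10 = 16 ⇒ 15
(6) 15|_10 = 10 + 5 ↦ 11 + 5|_11 = 16 ⇒ 15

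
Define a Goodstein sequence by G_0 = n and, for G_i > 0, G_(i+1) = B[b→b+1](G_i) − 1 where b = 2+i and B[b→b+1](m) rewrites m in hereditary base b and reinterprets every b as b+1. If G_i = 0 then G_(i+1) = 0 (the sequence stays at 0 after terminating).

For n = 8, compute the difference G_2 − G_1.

473

[0] 8 ≡ 2^(2 + 1) (base 2). Lift 3: 81. −1: 80.
[1] 80 ≡ 2·3^3 + 2·3^2 + 2·3 + 2 (base 3). Lift 4: 554. −1: 553.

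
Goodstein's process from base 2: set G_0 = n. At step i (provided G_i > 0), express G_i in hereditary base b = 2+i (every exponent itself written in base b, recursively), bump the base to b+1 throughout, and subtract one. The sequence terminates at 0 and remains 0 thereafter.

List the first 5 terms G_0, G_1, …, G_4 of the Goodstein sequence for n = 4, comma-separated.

(0) 4|_2 = 2^2 ↦ 3^3|_3 = 27 ⇒ 26
(1) 26|_3 = 2·3^2 + 2·3 + 2 ↦ 2·4^2 + 2·4 + 2|_4 = 42 ⇒ 41
(2) 41|_4 = 2·4^2 + 2·4 + 1 ↦ 2·5^2 + 2·5 + 1|_5 = 61 ⇒ 60
(3) 60|_5 = 2·5^2 + 2·5 ↦ 2·6^2 + 2·6|_6 = 84 ⇒ 83

4, 26, 41, 60, 83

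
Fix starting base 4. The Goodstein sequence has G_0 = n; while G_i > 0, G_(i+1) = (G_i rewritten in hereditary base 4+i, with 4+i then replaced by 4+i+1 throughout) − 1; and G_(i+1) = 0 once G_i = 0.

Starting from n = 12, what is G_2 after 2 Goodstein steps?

15

base 4: 12 = 3·4; at 5: 3·5 = 15; next = 14
base 5: 14 = 2·5 + 4; at 6: 2·6 + 4 = 16; next = 15
base 6: 15 = 2·6 + 3; at 7: 2·7 + 3 = 17; next = 16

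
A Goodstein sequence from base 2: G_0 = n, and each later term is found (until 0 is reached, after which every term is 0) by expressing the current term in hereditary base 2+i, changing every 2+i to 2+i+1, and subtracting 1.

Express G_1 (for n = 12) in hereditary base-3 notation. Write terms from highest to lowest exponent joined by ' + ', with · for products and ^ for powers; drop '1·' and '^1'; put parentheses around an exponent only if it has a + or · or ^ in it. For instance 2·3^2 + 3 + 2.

12 —HB2→ 2^(2 + 1) + 2^2 —bump→ 3^(3 + 1) + 3^3 = 108 —(−1)→ 107
107 —HB3→ 3^(3 + 1) + 2·3^2 + 2·3 + 2 —bump→ 4^(4 + 1) + 2·4^2 + 2·4 + 2 = 1066 —(−1)→ 1065

3^(3 + 1) + 2·3^2 + 2·3 + 2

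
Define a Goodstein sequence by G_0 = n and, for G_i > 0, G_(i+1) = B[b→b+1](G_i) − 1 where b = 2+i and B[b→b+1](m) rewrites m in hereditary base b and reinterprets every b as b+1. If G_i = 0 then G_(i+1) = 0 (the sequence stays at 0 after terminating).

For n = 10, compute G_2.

1025

G_0 = 10. HB_2(10) = 2^(2 + 1) + 2. Bump = 84. G_1 = 83.
G_1 = 83. HB_3(83) = 3^(3 + 1) + 2. Bump = 1026. G_2 = 1025.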